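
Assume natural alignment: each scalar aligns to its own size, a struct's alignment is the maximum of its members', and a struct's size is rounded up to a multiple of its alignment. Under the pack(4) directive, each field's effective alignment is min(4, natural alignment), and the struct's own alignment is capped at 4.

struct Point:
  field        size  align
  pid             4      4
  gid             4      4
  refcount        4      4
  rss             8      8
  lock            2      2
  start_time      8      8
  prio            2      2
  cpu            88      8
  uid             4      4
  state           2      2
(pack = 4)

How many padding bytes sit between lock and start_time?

pid at 0 (size 4, align 4) → ends 4
gid at 4 (size 4, align 4) → ends 8
refcount at 8 (size 4, align 4) → ends 12
rss at 12 (size 8, align 4) → ends 20
lock at 20 (size 2, align 2) → ends 22
pad 2 to align 4 for start_time
start_time at 24 (size 8, align 4) → ends 32

2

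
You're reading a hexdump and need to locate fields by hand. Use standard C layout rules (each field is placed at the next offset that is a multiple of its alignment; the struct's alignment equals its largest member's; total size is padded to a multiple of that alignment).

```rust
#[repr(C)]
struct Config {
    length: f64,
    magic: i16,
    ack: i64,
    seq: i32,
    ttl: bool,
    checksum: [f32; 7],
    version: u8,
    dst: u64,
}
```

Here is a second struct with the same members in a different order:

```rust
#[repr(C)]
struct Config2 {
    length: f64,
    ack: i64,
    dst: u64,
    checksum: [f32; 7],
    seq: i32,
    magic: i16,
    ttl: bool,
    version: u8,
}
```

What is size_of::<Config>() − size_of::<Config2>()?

8

0..8  length  (8B, 8-aligned)
8..10  magic  (2B, 2-aligned)
10..16  -- padding (6B)
16..24  ack  (8B, 8-aligned)
24..28  seq  (4B, 4-aligned)
28..29  ttl  (1B, 1-aligned)
29..32  -- padding (3B)
32..60  checksum  (28B, 4-aligned)
60..61  version  (1B, 1-aligned)
61..64  -- padding (3B)
64..72  dst  (8B, 8-aligned)
sizeof = 72, alignof = 8
— Config2 —
0..8  length  (8B, 8-aligned)
8..16  ack  (8B, 8-aligned)
16..24  dst  (8B, 8-aligned)
24..52  checksum  (28B, 4-aligned)
52..56  seq  (4B, 4-aligned)
56..58  magic  (2B, 2-aligned)
58..59  ttl  (1B, 1-aligned)
59..60  version  (1B, 1-aligned)
60..64  -- tail padding (4B)
sizeof = 64, alignof = 8
72 − 64 = 8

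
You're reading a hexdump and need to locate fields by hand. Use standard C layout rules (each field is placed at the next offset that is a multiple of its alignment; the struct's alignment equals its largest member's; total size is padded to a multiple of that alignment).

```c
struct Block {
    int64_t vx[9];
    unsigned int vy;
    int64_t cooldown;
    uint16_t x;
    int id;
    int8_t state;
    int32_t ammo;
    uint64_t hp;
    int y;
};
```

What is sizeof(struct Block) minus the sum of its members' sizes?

13

@0: vx [72B, align 8] → 72
@72: vy [4B, align 4] → 76
+4 pad (align 8)
@80: cooldown [8B, align 8] → 88
@88: x [2B, align 2] → 90
+2 pad (align 4)
@92: id [4B, align 4] → 96
@96: state [1B, align 1] → 97
+3 pad (align 4)
@100: ammo [4B, align 4] → 104
@104: hp [8B, align 8] → 112
@112: y [4B, align 4] → 116
+4 tail pad (align 8)
size 120, align 8
data bytes 107, size 120 → padding 13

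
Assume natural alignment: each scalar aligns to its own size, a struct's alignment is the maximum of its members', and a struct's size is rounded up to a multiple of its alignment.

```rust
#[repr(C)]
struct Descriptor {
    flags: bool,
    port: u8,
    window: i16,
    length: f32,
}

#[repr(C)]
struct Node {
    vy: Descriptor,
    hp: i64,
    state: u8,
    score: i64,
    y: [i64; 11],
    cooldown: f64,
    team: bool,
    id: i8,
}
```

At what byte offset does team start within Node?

Descriptor: @0: flags [1B, align 1] → 1; @1: port [1B, align 1] → 2; @2: window [2B, align 2] → 4; @4: length [4B, align 4] → 8; size 8, align 4
@0: vy [8B, align 4] → 8
@8: hp [8B, align 8] → 16
@16: state [1B, align 1] → 17
+7 pad (align 8)
@24: score [8B, align 8] → 32
@32: y [88B, align 8] → 120
@120: cooldown [8B, align 8] → 128
@128: team [1B, align 1] → 129

128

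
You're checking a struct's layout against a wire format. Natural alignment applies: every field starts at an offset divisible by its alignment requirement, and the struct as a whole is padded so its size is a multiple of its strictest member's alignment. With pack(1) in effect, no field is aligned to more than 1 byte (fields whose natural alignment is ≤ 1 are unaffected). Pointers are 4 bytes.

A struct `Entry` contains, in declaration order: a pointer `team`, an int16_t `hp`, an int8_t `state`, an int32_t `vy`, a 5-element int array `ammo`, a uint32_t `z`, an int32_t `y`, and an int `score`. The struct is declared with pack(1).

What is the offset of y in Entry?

@0: team [4B, align 1] → 4
@4: hp [2B, align 1] → 6
@6: state [1B, align 1] → 7
@7: vy [4B, align 1] → 11
@11: ammo [20B, align 1] → 31
@31: z [4B, align 1] → 35
@35: y [4B, align 1] → 39

35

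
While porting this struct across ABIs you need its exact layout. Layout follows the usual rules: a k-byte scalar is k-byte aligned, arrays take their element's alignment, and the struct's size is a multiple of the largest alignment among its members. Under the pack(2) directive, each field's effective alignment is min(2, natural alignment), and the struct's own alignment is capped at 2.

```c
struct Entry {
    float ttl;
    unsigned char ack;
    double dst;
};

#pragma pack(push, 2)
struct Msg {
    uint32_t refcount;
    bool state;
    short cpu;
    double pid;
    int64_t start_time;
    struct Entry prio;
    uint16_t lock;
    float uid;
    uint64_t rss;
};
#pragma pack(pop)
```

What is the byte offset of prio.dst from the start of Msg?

Entry: ttl at 0 (size 4, align 4) → ends 4; ack at 4 (size 1, align 1) → ends 5; pad 3 to align 8 for dst; dst at 8 (size 8, align 8) → ends 16; total 16 bytes, alignment 8
refcount at 0 (size 4, align 2) → ends 4
state at 4 (size 1, align 1) → ends 5
pad 1 to align 2 for cpu
cpu at 6 (size 2, align 2) → ends 8
pid at 8 (size 8, align 2) → ends 16
start_time at 16 (size 8, align 2) → ends 24
prio at 24 (size 16, align 2) → ends 40
within Entry: dst at 8
24 + 8 = 32

32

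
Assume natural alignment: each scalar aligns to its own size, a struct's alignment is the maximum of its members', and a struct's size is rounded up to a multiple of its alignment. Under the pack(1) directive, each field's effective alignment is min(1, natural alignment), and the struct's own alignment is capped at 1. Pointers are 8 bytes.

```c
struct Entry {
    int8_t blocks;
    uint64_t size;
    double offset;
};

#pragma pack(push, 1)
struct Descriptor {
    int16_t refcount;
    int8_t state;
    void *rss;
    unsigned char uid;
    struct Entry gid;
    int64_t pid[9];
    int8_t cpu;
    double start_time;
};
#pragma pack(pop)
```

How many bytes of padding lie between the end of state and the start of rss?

Entry: blocks at 0 (size 1, align 1) → ends 1; pad 7 to align 8 for size; size at 8 (size 8, align 8) → ends 16; offset at 16 (size 8, align 8) → ends 24; total 24 bytes, alignment 8
refcount at 0 (size 2, align 1) → ends 2
state at 2 (size 1, align 1) → ends 3
rss at 3 (size 8, align 1) → ends 11

0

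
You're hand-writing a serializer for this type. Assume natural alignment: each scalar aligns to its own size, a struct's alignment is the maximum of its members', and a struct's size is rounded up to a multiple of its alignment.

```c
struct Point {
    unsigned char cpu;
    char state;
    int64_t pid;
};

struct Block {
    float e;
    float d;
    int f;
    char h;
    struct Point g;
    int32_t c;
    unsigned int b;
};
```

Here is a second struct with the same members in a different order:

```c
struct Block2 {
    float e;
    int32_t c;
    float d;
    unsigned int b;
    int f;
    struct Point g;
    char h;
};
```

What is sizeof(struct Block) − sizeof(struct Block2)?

-8

Point: 0..1  cpu  (1B, 1-aligned); 1..2  state  (1B, 1-aligned); 2..8  -- padding (6B); 8..16  pid  (8B, 8-aligned); sizeof = 16, alignof = 8
0..4  e  (4B, 4-aligned)
4..8  d  (4B, 4-aligned)
8..12  f  (4B, 4-aligned)
12..13  h  (1B, 1-aligned)
13..16  -- padding (3B)
16..32  g  (16B, 8-aligned)
32..36  c  (4B, 4-aligned)
36..40  b  (4B, 4-aligned)
sizeof = 40, alignof = 8
— Block2 —
0..4  e  (4B, 4-aligned)
4..8  c  (4B, 4-aligned)
8..12  d  (4B, 4-aligned)
12..16  b  (4B, 4-aligned)
16..20  f  (4B, 4-aligned)
20..24  -- padding (4B)
24..40  g  (16B, 8-aligned)
40..41  h  (1B, 1-aligned)
41..48  -- tail padding (7B)
sizeof = 48, alignof = 8
40 − 48 = -8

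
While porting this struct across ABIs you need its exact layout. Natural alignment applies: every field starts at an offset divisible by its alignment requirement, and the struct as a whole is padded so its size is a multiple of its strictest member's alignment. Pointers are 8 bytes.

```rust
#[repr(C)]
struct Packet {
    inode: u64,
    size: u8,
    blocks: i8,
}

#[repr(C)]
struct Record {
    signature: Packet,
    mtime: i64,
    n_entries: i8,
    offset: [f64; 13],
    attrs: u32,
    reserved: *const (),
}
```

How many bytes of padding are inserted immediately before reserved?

4

Packet: 0..8  inode  (8B, 8-aligned); 8..9  size  (1B, 1-aligned); 9..10  blocks  (1B, 1-aligned); 10..16  -- tail padding (6B); sizeof = 16, alignof = 8
0..16  signature  (16B, 8-aligned)
16..24  mtime  (8B, 8-aligned)
24..25  n_entries  (1B, 1-aligned)
25..32  -- padding (7B)
32..136  offset  (104B, 8-aligned)
136..140  attrs  (4B, 4-aligned)
140..144  -- padding (4B)
144..152  reserved  (8B, 8-aligned)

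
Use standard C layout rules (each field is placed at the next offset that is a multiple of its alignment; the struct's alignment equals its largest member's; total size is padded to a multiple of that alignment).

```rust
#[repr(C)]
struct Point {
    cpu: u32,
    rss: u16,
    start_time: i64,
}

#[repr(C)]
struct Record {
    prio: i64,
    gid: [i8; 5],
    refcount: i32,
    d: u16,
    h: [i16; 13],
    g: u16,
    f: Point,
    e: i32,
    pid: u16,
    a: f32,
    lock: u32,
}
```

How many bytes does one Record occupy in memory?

88

Point: 0..4  cpu  (4B, 4-aligned); 4..6  rss  (2B, 2-aligned); 6..8  -- padding (2B); 8..16  start_time  (8B, 8-aligned); sizeof = 16, alignof = 8
0..8  prio  (8B, 8-aligned)
8..13  gid  (5B, 1-aligned)
13..16  -- padding (3B)
16..20  refcount  (4B, 4-aligned)
20..22  d  (2B, 2-aligned)
22..48  h  (26B, 2-aligned)
48..50  g  (2B, 2-aligned)
50..56  -- padding (6B)
56..72  f  (16B, 8-aligned)
72..76  e  (4B, 4-aligned)
76..78  pid  (2B, 2-aligned)
78..80  -- padding (2B)
80..84  a  (4B, 4-aligned)
84..88  lock  (4B, 4-aligned)
sizeof = 88, alignof = 8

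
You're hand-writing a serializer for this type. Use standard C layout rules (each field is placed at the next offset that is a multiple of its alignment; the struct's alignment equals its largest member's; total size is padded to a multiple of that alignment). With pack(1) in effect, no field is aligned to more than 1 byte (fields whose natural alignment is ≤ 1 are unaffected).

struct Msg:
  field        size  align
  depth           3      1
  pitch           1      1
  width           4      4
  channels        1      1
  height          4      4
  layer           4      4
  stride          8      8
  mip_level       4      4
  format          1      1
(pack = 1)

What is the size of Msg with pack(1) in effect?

30

0..3  depth  (3B, 1-aligned)
3..4  pitch  (1B, 1-aligned)
4..8  width  (4B, 1-aligned)
8..9  channels  (1B, 1-aligned)
9..13  height  (4B, 1-aligned)
13..17  layer  (4B, 1-aligned)
17..25  stride  (8B, 1-aligned)
25..29  mip_level  (4B, 1-aligned)
29..30  format  (1B, 1-aligned)
sizeof = 30, alignof = 1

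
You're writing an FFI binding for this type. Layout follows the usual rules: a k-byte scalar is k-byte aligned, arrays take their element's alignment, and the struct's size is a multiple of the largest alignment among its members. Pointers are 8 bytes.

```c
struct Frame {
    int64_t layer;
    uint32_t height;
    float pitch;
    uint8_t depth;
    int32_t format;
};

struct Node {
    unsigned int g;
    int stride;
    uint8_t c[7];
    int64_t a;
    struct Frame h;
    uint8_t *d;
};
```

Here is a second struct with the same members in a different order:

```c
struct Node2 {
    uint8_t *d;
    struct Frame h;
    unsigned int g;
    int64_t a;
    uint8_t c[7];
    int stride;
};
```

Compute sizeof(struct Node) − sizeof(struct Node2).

Frame: layer at 0 (size 8, align 8) → ends 8; height at 8 (size 4, align 4) → ends 12; pitch at 12 (size 4, align 4) → ends 16; depth at 16 (size 1, align 1) → ends 17; pad 3 to align 4 for format; format at 20 (size 4, align 4) → ends 24; total 24 bytes, alignment 8
g at 0 (size 4, align 4) → ends 4
stride at 4 (size 4, align 4) → ends 8
c at 8 (size 7, align 1) → ends 15
pad 1 to align 8 for a
a at 16 (size 8, align 8) → ends 24
h at 24 (size 24, align 8) → ends 48
d at 48 (size 8, align 8) → ends 56
total 56 bytes, alignment 8
— Node2 —
d at 0 (size 8, align 8) → ends 8
h at 8 (size 24, align 8) → ends 32
g at 32 (size 4, align 4) → ends 36
pad 4 to align 8 for a
a at 40 (size 8, align 8) → ends 48
c at 48 (size 7, align 1) → ends 55
pad 1 to align 4 for stride
stride at 56 (size 4, align 4) → ends 60
tail pad 4 to reach multiple of 8
total 64 bytes, alignment 8
56 − 64 = -8

-8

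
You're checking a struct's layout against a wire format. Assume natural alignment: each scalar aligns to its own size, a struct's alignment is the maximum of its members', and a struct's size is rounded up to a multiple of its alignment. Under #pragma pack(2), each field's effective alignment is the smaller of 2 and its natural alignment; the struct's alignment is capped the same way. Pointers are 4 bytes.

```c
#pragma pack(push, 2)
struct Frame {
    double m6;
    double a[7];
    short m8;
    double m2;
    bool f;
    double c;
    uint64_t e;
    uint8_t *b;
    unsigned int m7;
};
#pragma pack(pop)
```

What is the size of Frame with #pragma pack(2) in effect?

m6 at 0 (size 8, align 2) → ends 8
a at 8 (size 56, align 2) → ends 64
m8 at 64 (size 2, align 2) → ends 66
m2 at 66 (size 8, align 2) → ends 74
f at 74 (size 1, align 1) → ends 75
pad 1 to align 2 for c
c at 76 (size 8, align 2) → ends 84
e at 84 (size 8, align 2) → ends 92
b at 92 (size 4, align 2) → ends 96
m7 at 96 (size 4, align 2) → ends 100
total 100 bytes, alignment 2

100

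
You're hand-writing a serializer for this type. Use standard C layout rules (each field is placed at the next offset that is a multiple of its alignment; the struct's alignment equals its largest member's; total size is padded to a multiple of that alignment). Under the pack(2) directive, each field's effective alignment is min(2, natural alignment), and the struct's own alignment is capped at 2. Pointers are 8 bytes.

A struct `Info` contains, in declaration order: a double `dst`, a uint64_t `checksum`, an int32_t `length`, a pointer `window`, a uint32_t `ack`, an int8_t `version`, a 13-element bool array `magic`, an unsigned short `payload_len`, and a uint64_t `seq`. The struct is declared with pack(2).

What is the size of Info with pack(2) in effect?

56

dst at 0 (size 8, align 2) → ends 8
checksum at 8 (size 8, align 2) → ends 16
length at 16 (size 4, align 2) → ends 20
window at 20 (size 8, align 2) → ends 28
ack at 28 (size 4, align 2) → ends 32
version at 32 (size 1, align 1) → ends 33
magic at 33 (size 13, align 1) → ends 46
payload_len at 46 (size 2, align 2) → ends 48
seq at 48 (size 8, align 2) → ends 56
total 56 bytes, alignment 2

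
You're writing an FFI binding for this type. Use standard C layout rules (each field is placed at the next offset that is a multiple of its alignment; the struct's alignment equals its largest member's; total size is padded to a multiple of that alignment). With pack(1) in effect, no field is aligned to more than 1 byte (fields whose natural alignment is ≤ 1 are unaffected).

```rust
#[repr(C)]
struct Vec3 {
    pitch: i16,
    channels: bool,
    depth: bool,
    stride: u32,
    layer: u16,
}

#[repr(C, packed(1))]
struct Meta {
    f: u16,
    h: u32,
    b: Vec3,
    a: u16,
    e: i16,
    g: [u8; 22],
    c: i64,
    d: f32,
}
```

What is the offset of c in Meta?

44

Vec3: pitch at 0 (size 2, align 2) → ends 2; channels at 2 (size 1, align 1) → ends 3; depth at 3 (size 1, align 1) → ends 4; stride at 4 (size 4, align 4) → ends 8; layer at 8 (size 2, align 2) → ends 10; tail pad 2 to reach multiple of 4; total 12 bytes, alignment 4
f at 0 (size 2, align 1) → ends 2
h at 2 (size 4, align 1) → ends 6
b at 6 (size 12, align 1) → ends 18
a at 18 (size 2, align 1) → ends 20
e at 20 (size 2, align 1) → ends 22
g at 22 (size 22, align 1) → ends 44
c at 44 (size 8, align 1) → ends 52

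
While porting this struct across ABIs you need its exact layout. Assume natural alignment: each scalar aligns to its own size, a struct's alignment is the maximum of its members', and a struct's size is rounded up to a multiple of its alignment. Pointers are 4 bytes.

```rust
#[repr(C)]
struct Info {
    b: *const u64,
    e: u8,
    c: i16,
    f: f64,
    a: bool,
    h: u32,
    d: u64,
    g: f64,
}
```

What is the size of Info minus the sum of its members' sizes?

@0: b [4B, align 4] → 4
@4: e [1B, align 1] → 5
+1 pad (align 2)
@6: c [2B, align 2] → 8
@8: f [8B, align 8] → 16
@16: a [1B, align 1] → 17
+3 pad (align 4)
@20: h [4B, align 4] → 24
@24: d [8B, align 8] → 32
@32: g [8B, align 8] → 40
size 40, align 8
data bytes 36, size 40 → padding 4

4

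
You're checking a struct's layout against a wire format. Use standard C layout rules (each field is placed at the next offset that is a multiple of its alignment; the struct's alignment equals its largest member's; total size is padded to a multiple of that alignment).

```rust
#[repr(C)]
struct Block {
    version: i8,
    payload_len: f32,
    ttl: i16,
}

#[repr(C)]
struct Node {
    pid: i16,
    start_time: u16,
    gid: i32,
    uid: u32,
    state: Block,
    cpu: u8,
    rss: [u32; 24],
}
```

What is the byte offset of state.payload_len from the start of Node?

16

Block: @0: version [1B, align 1] → 1; +3 pad (align 4); @4: payload_len [4B, align 4] → 8; @8: ttl [2B, align 2] → 10; +2 tail pad (align 4); size 12, align 4
@0: pid [2B, align 2] → 2
@2: start_time [2B, align 2] → 4
@4: gid [4B, align 4] → 8
@8: uid [4B, align 4] → 12
@12: state [12B, align 4] → 24
within Block: payload_len at 4
12 + 4 = 16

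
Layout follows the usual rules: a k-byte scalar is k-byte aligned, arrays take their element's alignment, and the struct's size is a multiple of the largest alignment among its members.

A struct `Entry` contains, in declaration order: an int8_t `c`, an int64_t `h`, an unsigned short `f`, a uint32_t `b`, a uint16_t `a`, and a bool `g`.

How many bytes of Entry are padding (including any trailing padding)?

14

c at 0 (size 1, align 1) → ends 1
pad 7 to align 8 for h
h at 8 (size 8, align 8) → ends 16
f at 16 (size 2, align 2) → ends 18
pad 2 to align 4 for b
b at 20 (size 4, align 4) → ends 24
a at 24 (size 2, align 2) → ends 26
g at 26 (size 1, align 1) → ends 27
tail pad 5 to reach multiple of 8
total 32 bytes, alignment 8
data bytes 18, size 32 → padding 14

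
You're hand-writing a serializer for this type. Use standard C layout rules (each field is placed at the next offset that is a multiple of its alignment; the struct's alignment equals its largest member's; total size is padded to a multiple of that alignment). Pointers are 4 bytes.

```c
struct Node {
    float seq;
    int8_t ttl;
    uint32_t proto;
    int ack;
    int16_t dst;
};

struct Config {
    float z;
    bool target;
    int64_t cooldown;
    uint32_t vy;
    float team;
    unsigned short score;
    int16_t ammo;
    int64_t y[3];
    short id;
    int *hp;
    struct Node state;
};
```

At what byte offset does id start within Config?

56

Node: seq at 0 (size 4, align 4) → ends 4; ttl at 4 (size 1, align 1) → ends 5; pad 3 to align 4 for proto; proto at 8 (size 4, align 4) → ends 12; ack at 12 (size 4, align 4) → ends 16; dst at 16 (size 2, align 2) → ends 18; tail pad 2 to reach multiple of 4; total 20 bytes, alignment 4
z at 0 (size 4, align 4) → ends 4
target at 4 (size 1, align 1) → ends 5
pad 3 to align 8 for cooldown
cooldown at 8 (size 8, align 8) → ends 16
vy at 16 (size 4, align 4) → ends 20
team at 20 (size 4, align 4) → ends 24
score at 24 (size 2, align 2) → ends 26
ammo at 26 (size 2, align 2) → ends 28
pad 4 to align 8 for y
y at 32 (size 24, align 8) → ends 56
id at 56 (size 2, align 2) → ends 58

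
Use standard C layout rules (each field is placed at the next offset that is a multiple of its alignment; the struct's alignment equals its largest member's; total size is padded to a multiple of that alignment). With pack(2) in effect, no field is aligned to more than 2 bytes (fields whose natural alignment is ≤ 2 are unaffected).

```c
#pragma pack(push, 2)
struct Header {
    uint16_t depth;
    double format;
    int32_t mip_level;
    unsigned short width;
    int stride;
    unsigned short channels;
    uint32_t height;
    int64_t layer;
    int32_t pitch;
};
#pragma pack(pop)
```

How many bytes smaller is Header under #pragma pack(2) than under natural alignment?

natural layout:
  @0: depth [2B, align 2] → 2
  +6 pad (align 8)
  @8: format [8B, align 8] → 16
  @16: mip_level [4B, align 4] → 20
  @20: width [2B, align 2] → 22
  +2 pad (align 4)
  @24: stride [4B, align 4] → 28
  @28: channels [2B, align 2] → 30
  +2 pad (align 4)
  @32: height [4B, align 4] → 36
  +4 pad (align 8)
  @40: layer [8B, align 8] → 48
  @48: pitch [4B, align 4] → 52
  +4 tail pad (align 8)
  size 56, align 8
packed(2) layout:
  @0: depth [2B, align 2] → 2
  @2: format [8B, align 2] → 10
  @10: mip_level [4B, align 2] → 14
  @14: width [2B, align 2] → 16
  @16: stride [4B, align 2] → 20
  @20: channels [2B, align 2] → 22
  @22: height [4B, align 2] → 26
  @26: layer [8B, align 2] → 34
  @34: pitch [4B, align 2] → 38
  size 38, align 2
56 − 38 = 18

18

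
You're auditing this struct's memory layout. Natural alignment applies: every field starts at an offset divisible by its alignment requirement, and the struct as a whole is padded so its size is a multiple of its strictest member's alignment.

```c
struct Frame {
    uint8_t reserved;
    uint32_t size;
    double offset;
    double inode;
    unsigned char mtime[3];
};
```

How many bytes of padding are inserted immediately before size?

3

@0: reserved [1B, align 1] → 1
+3 pad (align 4)
@4: size [4B, align 4] → 8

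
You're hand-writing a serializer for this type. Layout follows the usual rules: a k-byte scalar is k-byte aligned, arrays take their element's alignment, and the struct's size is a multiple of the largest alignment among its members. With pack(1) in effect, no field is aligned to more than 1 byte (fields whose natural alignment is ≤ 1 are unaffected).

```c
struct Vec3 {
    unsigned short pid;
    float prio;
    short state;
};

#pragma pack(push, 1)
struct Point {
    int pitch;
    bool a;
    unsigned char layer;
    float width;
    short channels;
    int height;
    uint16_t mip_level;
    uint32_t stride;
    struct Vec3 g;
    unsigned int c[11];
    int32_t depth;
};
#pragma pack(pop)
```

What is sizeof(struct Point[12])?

984

Vec3: 0..2  pid  (2B, 2-aligned); 2..4  -- padding (2B); 4..8  prio  (4B, 4-aligned); 8..10  state  (2B, 2-aligned); 10..12  -- tail padding (2B); sizeof = 12, alignof = 4
0..4  pitch  (4B, 1-aligned)
4..5  a  (1B, 1-aligned)
5..6  layer  (1B, 1-aligned)
6..10  width  (4B, 1-aligned)
10..12  channels  (2B, 1-aligned)
12..16  height  (4B, 1-aligned)
16..18  mip_level  (2B, 1-aligned)
18..22  stride  (4B, 1-aligned)
22..34  g  (12B, 1-aligned)
34..78  c  (44B, 1-aligned)
78..82  depth  (4B, 1-aligned)
sizeof = 82, alignof = 1
array of 12: 12 × 82 = 984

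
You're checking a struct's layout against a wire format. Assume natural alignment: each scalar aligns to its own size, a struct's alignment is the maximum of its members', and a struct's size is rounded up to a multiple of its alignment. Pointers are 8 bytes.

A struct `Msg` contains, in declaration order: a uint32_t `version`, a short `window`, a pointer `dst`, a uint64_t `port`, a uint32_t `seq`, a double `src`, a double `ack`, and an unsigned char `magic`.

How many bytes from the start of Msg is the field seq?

24

version at 0 (size 4, align 4) → ends 4
window at 4 (size 2, align 2) → ends 6
pad 2 to align 8 for dst
dst at 8 (size 8, align 8) → ends 16
port at 16 (size 8, align 8) → ends 24
seq at 24 (size 4, align 4) → ends 28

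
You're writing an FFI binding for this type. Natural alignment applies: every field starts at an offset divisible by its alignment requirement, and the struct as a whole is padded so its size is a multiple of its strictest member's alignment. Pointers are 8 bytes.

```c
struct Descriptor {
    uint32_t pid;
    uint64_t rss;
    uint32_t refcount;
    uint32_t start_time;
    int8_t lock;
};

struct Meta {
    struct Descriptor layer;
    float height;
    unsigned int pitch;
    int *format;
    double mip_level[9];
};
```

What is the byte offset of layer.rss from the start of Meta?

8

Descriptor: pid at 0 (size 4, align 4) → ends 4; pad 4 to align 8 for rss; rss at 8 (size 8, align 8) → ends 16; refcount at 16 (size 4, align 4) → ends 20; start_time at 20 (size 4, align 4) → ends 24; lock at 24 (size 1, align 1) → ends 25; tail pad 7 to reach multiple of 8; total 32 bytes, alignment 8
layer at 0 (size 32, align 8) → ends 32
within Descriptor: rss at 8
0 + 8 = 8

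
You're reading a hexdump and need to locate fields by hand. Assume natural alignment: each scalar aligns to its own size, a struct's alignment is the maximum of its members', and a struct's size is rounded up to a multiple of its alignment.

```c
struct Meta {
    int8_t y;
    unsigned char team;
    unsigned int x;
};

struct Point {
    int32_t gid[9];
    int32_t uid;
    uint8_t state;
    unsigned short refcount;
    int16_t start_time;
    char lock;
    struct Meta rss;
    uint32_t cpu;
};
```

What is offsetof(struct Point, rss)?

Meta: 0..1  y  (1B, 1-aligned); 1..2  team  (1B, 1-aligned); 2..4  -- padding (2B); 4..8  x  (4B, 4-aligned); sizeof = 8, alignof = 4
0..36  gid  (36B, 4-aligned)
36..40  uid  (4B, 4-aligned)
40..41  state  (1B, 1-aligned)
41..42  -- padding (1B)
42..44  refcount  (2B, 2-aligned)
44..46  start_time  (2B, 2-aligned)
46..47  lock  (1B, 1-aligned)
47..48  -- padding (1B)
48..56  rss  (8B, 4-aligned)

48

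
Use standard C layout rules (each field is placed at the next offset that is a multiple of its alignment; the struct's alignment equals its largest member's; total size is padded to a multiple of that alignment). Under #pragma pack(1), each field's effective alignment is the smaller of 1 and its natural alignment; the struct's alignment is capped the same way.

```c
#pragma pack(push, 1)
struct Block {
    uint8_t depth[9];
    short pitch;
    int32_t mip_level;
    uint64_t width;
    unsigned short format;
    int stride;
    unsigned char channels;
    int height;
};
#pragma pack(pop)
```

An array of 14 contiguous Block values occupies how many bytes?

476

@0: depth [9B, align 1] → 9
@9: pitch [2B, align 1] → 11
@11: mip_level [4B, align 1] → 15
@15: width [8B, align 1] → 23
@23: format [2B, align 1] → 25
@25: stride [4B, align 1] → 29
@29: channels [1B, align 1] → 30
@30: height [4B, align 1] → 34
size 34, align 1
array of 14: 14 × 34 = 476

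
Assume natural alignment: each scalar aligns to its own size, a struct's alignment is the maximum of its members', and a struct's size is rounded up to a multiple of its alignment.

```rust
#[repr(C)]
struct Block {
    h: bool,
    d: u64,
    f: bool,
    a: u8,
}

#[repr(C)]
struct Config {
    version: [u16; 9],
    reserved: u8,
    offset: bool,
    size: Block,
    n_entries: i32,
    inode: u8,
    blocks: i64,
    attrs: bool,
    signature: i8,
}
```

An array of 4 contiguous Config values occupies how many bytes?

288

Block: 0..1  h  (1B, 1-aligned); 1..8  -- padding (7B); 8..16  d  (8B, 8-aligned); 16..17  f  (1B, 1-aligned); 17..18  a  (1B, 1-aligned); 18..24  -- tail padding (6B); sizeof = 24, alignof = 8
0..18  version  (18B, 2-aligned)
18..19  reserved  (1B, 1-aligned)
19..20  offset  (1B, 1-aligned)
20..24  -- padding (4B)
24..48  size  (24B, 8-aligned)
48..52  n_entries  (4B, 4-aligned)
52..53  inode  (1B, 1-aligned)
53..56  -- padding (3B)
56..64  blocks  (8B, 8-aligned)
64..65  attrs  (1B, 1-aligned)
65..66  signature  (1B, 1-aligned)
66..72  -- tail padding (6B)
sizeof = 72, alignof = 8
array of 4: 4 × 72 = 288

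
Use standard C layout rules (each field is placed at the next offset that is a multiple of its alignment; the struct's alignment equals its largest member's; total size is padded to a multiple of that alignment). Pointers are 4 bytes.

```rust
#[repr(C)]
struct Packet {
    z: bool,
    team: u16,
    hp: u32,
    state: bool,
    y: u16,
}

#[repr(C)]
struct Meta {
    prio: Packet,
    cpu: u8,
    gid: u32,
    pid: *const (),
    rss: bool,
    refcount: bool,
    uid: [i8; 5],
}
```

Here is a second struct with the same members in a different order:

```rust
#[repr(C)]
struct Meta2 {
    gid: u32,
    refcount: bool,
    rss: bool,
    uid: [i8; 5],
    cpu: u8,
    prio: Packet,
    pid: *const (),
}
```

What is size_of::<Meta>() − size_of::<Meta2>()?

4

Packet: 0..1  z  (1B, 1-aligned); 1..2  -- padding (1B); 2..4  team  (2B, 2-aligned); 4..8  hp  (4B, 4-aligned); 8..9  state  (1B, 1-aligned); 9..10  -- padding (1B); 10..12  y  (2B, 2-aligned); sizeof = 12, alignof = 4
0..12  prio  (12B, 4-aligned)
12..13  cpu  (1B, 1-aligned)
13..16  -- padding (3B)
16..20  gid  (4B, 4-aligned)
20..24  pid  (4B, 4-aligned)
24..25  rss  (1B, 1-aligned)
25..26  refcount  (1B, 1-aligned)
26..31  uid  (5B, 1-aligned)
31..32  -- tail padding (1B)
sizeof = 32, alignof = 4
— Meta2 —
0..4  gid  (4B, 4-aligned)
4..5  refcount  (1B, 1-aligned)
5..6  rss  (1B, 1-aligned)
6..11  uid  (5B, 1-aligned)
11..12  cpu  (1B, 1-aligned)
12..24  prio  (12B, 4-aligned)
24..28  pid  (4B, 4-aligned)
sizeof = 28, alignof = 4
32 − 28 = 4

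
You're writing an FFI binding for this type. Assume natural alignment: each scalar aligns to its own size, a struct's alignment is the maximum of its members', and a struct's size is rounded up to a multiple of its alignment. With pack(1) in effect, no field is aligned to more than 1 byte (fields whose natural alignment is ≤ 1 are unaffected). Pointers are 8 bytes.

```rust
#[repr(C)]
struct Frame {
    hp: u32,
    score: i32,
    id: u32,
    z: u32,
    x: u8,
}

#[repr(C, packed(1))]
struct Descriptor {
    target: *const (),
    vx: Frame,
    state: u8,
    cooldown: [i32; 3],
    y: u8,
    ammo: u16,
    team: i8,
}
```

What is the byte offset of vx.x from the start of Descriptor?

Frame: 0..4  hp  (4B, 4-aligned); 4..8  score  (4B, 4-aligned); 8..12  id  (4B, 4-aligned); 12..16  z  (4B, 4-aligned); 16..17  x  (1B, 1-aligned); 17..20  -- tail padding (3B); sizeof = 20, alignof = 4
0..8  target  (8B, 1-aligned)
8..28  vx  (20B, 1-aligned)
within Frame: x at 16
8 + 16 = 24

24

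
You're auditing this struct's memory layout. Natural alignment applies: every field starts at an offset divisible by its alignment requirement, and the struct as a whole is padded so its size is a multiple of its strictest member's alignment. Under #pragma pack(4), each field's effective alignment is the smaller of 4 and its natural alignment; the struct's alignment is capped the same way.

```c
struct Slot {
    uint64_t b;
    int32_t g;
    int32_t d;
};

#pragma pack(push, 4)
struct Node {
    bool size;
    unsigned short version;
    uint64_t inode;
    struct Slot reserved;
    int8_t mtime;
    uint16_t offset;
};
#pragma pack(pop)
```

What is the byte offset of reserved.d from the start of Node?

24

Slot: 0..8  b  (8B, 8-aligned); 8..12  g  (4B, 4-aligned); 12..16  d  (4B, 4-aligned); sizeof = 16, alignof = 8
0..1  size  (1B, 1-aligned)
1..2  -- padding (1B)
2..4  version  (2B, 2-aligned)
4..12  inode  (8B, 4-aligned)
12..28  reserved  (16B, 4-aligned)
within Slot: d at 12
12 + 12 = 24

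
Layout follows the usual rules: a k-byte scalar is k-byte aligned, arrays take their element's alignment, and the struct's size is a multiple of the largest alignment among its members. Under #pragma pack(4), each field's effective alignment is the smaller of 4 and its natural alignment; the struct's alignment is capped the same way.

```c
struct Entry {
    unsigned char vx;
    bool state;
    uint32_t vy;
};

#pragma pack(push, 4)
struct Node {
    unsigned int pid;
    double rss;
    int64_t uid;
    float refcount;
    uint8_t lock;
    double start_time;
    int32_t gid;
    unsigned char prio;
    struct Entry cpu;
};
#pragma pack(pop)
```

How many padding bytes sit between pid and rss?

Entry: 0..1  vx  (1B, 1-aligned); 1..2  state  (1B, 1-aligned); 2..4  -- padding (2B); 4..8  vy  (4B, 4-aligned); sizeof = 8, alignof = 4
0..4  pid  (4B, 4-aligned)
4..12  rss  (8B, 4-aligned)

0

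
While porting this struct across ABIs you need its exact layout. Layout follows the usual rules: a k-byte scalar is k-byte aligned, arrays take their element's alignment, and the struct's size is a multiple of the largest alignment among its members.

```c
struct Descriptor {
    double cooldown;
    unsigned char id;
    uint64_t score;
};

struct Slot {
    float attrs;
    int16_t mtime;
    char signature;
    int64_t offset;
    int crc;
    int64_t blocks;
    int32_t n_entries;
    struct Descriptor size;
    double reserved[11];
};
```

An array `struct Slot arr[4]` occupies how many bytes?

608

Descriptor: cooldown at 0 (size 8, align 8) → ends 8; id at 8 (size 1, align 1) → ends 9; pad 7 to align 8 for score; score at 16 (size 8, align 8) → ends 24; total 24 bytes, alignment 8
attrs at 0 (size 4, align 4) → ends 4
mtime at 4 (size 2, align 2) → ends 6
signature at 6 (size 1, align 1) → ends 7
pad 1 to align 8 for offset
offset at 8 (size 8, align 8) → ends 16
crc at 16 (size 4, align 4) → ends 20
pad 4 to align 8 for blocks
blocks at 24 (size 8, align 8) → ends 32
n_entries at 32 (size 4, align 4) → ends 36
pad 4 to align 8 for size
size at 40 (size 24, align 8) → ends 64
reserved at 64 (size 88, align 8) → ends 152
total 152 bytes, alignment 8
array of 4: 4 × 152 = 608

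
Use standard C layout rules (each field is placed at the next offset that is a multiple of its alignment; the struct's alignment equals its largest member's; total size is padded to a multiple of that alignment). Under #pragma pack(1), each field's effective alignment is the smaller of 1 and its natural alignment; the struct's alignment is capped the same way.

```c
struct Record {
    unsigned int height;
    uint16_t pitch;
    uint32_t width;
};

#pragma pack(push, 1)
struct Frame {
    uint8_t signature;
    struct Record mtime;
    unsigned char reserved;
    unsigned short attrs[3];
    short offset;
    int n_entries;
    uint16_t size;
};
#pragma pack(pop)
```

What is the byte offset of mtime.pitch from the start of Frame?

Record: height at 0 (size 4, align 4) → ends 4; pitch at 4 (size 2, align 2) → ends 6; pad 2 to align 4 for width; width at 8 (size 4, align 4) → ends 12; total 12 bytes, alignment 4
signature at 0 (size 1, align 1) → ends 1
mtime at 1 (size 12, align 1) → ends 13
within Record: pitch at 4
1 + 4 = 5

5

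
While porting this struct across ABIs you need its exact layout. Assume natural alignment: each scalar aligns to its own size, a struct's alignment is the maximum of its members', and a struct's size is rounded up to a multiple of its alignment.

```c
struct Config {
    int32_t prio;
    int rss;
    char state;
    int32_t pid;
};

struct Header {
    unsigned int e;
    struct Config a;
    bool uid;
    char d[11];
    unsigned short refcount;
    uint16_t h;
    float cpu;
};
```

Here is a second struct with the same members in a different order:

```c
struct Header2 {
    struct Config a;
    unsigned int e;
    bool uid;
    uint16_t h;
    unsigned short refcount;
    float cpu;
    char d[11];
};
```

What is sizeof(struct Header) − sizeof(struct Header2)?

Config: 0..4  prio  (4B, 4-aligned); 4..8  rss  (4B, 4-aligned); 8..9  state  (1B, 1-aligned); 9..12  -- padding (3B); 12..16  pid  (4B, 4-aligned); sizeof = 16, alignof = 4
0..4  e  (4B, 4-aligned)
4..20  a  (16B, 4-aligned)
20..21  uid  (1B, 1-aligned)
21..32  d  (11B, 1-aligned)
32..34  refcount  (2B, 2-aligned)
34..36  h  (2B, 2-aligned)
36..40  cpu  (4B, 4-aligned)
sizeof = 40, alignof = 4
— Header2 —
0..16  a  (16B, 4-aligned)
16..20  e  (4B, 4-aligned)
20..21  uid  (1B, 1-aligned)
21..22  -- padding (1B)
22..24  h  (2B, 2-aligned)
24..26  refcount  (2B, 2-aligned)
26..28  -- padding (2B)
28..32  cpu  (4B, 4-aligned)
32..43  d  (11B, 1-aligned)
43..44  -- tail padding (1B)
sizeof = 44, alignof = 4
40 − 44 = -4

-4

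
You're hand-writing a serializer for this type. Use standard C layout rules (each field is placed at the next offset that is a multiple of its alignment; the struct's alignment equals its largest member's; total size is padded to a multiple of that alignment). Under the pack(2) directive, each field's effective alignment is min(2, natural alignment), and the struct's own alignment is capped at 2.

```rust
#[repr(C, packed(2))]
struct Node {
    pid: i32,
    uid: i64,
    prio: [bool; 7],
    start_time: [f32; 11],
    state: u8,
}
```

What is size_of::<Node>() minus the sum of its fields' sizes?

pid at 0 (size 4, align 2) → ends 4
uid at 4 (size 8, align 2) → ends 12
prio at 12 (size 7, align 1) → ends 19
pad 1 to align 2 for start_time
start_time at 20 (size 44, align 2) → ends 64
state at 64 (size 1, align 1) → ends 65
tail pad 1 to reach multiple of 2
total 66 bytes, alignment 2
data bytes 64, size 66 → padding 2

2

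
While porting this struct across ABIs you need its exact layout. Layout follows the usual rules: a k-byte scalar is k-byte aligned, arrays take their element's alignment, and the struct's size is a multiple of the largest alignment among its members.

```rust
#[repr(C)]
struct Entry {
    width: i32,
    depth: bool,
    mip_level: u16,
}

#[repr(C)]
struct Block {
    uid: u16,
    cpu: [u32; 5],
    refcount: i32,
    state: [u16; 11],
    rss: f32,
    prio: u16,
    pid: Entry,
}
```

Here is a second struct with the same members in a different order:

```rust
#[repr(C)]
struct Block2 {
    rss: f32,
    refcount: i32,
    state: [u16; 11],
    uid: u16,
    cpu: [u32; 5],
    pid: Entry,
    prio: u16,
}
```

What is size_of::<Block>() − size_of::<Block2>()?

4

Entry: @0: width [4B, align 4] → 4; @4: depth [1B, align 1] → 5; +1 pad (align 2); @6: mip_level [2B, align 2] → 8; size 8, align 4
@0: uid [2B, align 2] → 2
+2 pad (align 4)
@4: cpu [20B, align 4] → 24
@24: refcount [4B, align 4] → 28
@28: state [22B, align 2] → 50
+2 pad (align 4)
@52: rss [4B, align 4] → 56
@56: prio [2B, align 2] → 58
+2 pad (align 4)
@60: pid [8B, align 4] → 68
size 68, align 4
— Block2 —
@0: rss [4B, align 4] → 4
@4: refcount [4B, align 4] → 8
@8: state [22B, align 2] → 30
@30: uid [2B, align 2] → 32
@32: cpu [20B, align 4] → 52
@52: pid [8B, align 4] → 60
@60: prio [2B, align 2] → 62
+2 tail pad (align 4)
size 64, align 4
68 − 64 = 4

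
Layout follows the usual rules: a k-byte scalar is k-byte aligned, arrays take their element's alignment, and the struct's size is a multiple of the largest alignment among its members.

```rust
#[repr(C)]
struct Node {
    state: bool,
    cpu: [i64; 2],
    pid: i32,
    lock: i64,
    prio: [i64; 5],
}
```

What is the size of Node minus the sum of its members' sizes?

11

@0: state [1B, align 1] → 1
+7 pad (align 8)
@8: cpu [16B, align 8] → 24
@24: pid [4B, align 4] → 28
+4 pad (align 8)
@32: lock [8B, align 8] → 40
@40: prio [40B, align 8] → 80
size 80, align 8
data bytes 69, size 80 → padding 11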